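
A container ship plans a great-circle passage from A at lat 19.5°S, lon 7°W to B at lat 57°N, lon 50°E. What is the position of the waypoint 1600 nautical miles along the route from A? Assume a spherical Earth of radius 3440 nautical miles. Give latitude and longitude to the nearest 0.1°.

≈ lat 4.5°N, lon 4.9°E

Convert each endpoint to a unit vector on the sphere (x = cos φ cos λ, y = cos φ sin λ, z = sin φ).
The central angle between the endpoints is δ = arccos(p₁·p₂) ≈ 1.571 rad (90.0°). The total great-circle distance is δ·R ≈ 1.571 × 3440 ≈ 5405 nmi, so the target fraction is f = 1600/5405 ≈ 0.296.
Interpolate at f ≈ 0.296 with slerp weights a = sin((1−f)δ)/sin δ ≈ 0.894, b = sin(fδ)/sin δ ≈ 0.449.
p = a·p₁ + b·p₂ ≈ (0.993, 0.084, 0.078); φ = arcsin(p_z) ≈ 4.46°, λ = atan2(p_y, p_x) ≈ 4.86°.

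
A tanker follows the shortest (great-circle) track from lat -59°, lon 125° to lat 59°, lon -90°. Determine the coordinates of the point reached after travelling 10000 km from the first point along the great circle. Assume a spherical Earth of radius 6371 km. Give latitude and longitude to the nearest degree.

The haversine formula gives a central angle δ ≈ 2.831 rad (162.2°) between the endpoints. The total great-circle distance is δ·R ≈ 2.831 × 6371 ≈ 18034 km, so the target fraction is f = 10000/18034 ≈ 0.555.
Interpolate at f ≈ 0.555 with slerp weights a = sin((1−f)δ)/sin δ ≈ 3.112, b = sin(fδ)/sin δ ≈ 3.268.
p = a·p₁ + b·p₂ ≈ (-0.919, -0.370, 0.133); φ = arcsin(p_z) ≈ 7.66°, λ = atan2(p_y, p_x) ≈ -158.08°.

≈ lat 8°, lon -158°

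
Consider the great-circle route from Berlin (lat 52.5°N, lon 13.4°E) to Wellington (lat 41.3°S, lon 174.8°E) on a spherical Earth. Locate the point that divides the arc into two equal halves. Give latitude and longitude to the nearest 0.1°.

Write both endpoints as unit vectors p₁, p₂ with components (cos φ cos λ, cos φ sin λ, sin φ).
The central angle between the endpoints is δ = arccos(p₁·p₂) ≈ 2.848 rad (163.2°).
Interpolate at f = 1/2 with slerp weights a = sin((1−f)δ)/sin δ ≈ 3.413, b = sin(fδ)/sin δ ≈ 3.413.
p = a·p₁ + b·p₂ ≈ (-0.532, 0.714, 0.455); φ = arcsin(p_z) ≈ 27.07°, λ = atan2(p_y, p_x) ≈ 126.71°.

≈ lat 27.1°N, lon 126.7°E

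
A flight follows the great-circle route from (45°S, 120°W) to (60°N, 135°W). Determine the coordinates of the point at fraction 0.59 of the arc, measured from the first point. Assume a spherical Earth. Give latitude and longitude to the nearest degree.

From cos δ = sin φ₁ sin φ₂ + cos φ₁ cos φ₂ cos Δλ, the central angle is δ ≈ 1.845 rad (105.7°).
Interpolate at f = 0.59 with slerp weights a = sin((1−f)δ)/sin δ ≈ 0.713, b = sin(fδ)/sin δ ≈ 0.920.
p = a·p₁ + b·p₂ ≈ (-0.577, -0.762, 0.293); φ = arcsin(p_z) ≈ 17.03°, λ = atan2(p_y, p_x) ≈ -127.16°.

≈ (17°N, 127°W)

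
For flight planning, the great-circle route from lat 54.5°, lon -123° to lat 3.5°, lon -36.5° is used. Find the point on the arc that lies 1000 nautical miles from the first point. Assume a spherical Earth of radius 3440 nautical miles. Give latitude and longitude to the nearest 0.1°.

≈ lat 51.0°, lon -95.9°

Convert each endpoint to a unit vector on the sphere (x = cos φ cos λ, y = cos φ sin λ, z = sin φ).
The central angle between the endpoints is δ = arccos(p₁·p₂) ≈ 1.486 rad (85.1°). The total great-circle distance is δ·R ≈ 1.486 × 3440 ≈ 5110 nmi, so the target fraction is f = 1000/5110 ≈ 0.196.
Interpolate at f ≈ 0.196 with slerp weights a = sin((1−f)δ)/sin δ ≈ 0.934, b = sin(fδ)/sin δ ≈ 0.288.
p = a·p₁ + b·p₂ ≈ (-0.064, -0.625, 0.778); φ = arcsin(p_z) ≈ 51.04°, λ = atan2(p_y, p_x) ≈ -95.88°.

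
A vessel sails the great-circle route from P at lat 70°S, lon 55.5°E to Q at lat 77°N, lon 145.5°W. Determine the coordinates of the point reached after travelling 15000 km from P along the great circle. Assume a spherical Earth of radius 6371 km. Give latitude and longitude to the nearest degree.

≈ lat 61°N, lon 103°E

Write both endpoints as unit vectors p₁, p₂ with components (cos φ cos λ, cos φ sin λ, sin φ).
The central angle between the endpoints is δ = arccos(p₁·p₂) ≈ 2.983 rad (170.9°). The total great-circle distance is δ·R ≈ 2.983 × 6371 ≈ 19004 km, so the target fraction is f = 15000/19004 ≈ 0.789.
Interpolate at f ≈ 0.789 with slerp weights a = sin((1−f)δ)/sin δ ≈ 3.721, b = sin(fδ)/sin δ ≈ 4.483.
p = a·p₁ + b·p₂ ≈ (-0.110, 0.478, 0.872); φ = arcsin(p_z) ≈ 60.65°, λ = atan2(p_y, p_x) ≈ 103.00°.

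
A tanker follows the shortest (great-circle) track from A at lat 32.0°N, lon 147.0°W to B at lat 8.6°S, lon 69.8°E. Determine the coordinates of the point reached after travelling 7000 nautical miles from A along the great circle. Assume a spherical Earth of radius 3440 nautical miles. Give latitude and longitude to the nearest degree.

Write both endpoints as unit vectors p₁, p₂ with components (cos φ cos λ, cos φ sin λ, sin φ).
The central angle between the endpoints is δ = arccos(p₁·p₂) ≈ 2.420 rad (138.6°). The total great-circle distance is δ·R ≈ 2.420 × 3440 ≈ 8324 nmi, so the target fraction is f = 7000/8324 ≈ 0.841.
Interpolate at f ≈ 0.841 with slerp weights a = sin((1−f)δ)/sin δ ≈ 0.568, b = sin(fδ)/sin δ ≈ 1.353.
p = a·p₁ + b·p₂ ≈ (0.058, 0.993, 0.099); φ = arcsin(p_z) ≈ 5.67°, λ = atan2(p_y, p_x) ≈ 86.67°.

≈ lat 6°N, lon 87°E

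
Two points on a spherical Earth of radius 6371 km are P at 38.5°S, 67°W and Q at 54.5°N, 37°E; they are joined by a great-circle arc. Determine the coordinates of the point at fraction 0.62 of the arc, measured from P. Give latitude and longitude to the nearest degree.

≈ 25°N, 16°W

Convert each endpoint to a unit vector on the sphere (x = cos φ cos λ, y = cos φ sin λ, z = sin φ).
The central angle between the endpoints is δ = arccos(p₁·p₂) ≈ 2.235 rad (128.1°).
Interpolate at f = 0.62 with slerp weights a = sin((1−f)δ)/sin δ ≈ 0.954, b = sin(fδ)/sin δ ≈ 1.249.
p = a·p₁ + b·p₂ ≈ (0.871, -0.251, 0.423); φ = arcsin(p_z) ≈ 25.01°, λ = atan2(p_y, p_x) ≈ -16.07°.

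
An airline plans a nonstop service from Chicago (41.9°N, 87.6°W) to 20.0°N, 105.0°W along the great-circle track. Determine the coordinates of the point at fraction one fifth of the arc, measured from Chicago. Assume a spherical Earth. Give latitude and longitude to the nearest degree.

≈ 38°N, 92°W

Write both endpoints as unit vectors p₁, p₂ with components (cos φ cos λ, cos φ sin λ, sin φ).
The central angle between the endpoints is δ = arccos(p₁·p₂) ≈ 0.460 rad (26.4°).
Interpolate at f = 1/5 with slerp weights a = sin((1−f)δ)/sin δ ≈ 0.810, b = sin(fδ)/sin δ ≈ 0.207.
p = a·p₁ + b·p₂ ≈ (-0.025, -0.790, 0.612); φ = arcsin(p_z) ≈ 37.73°, λ = atan2(p_y, p_x) ≈ -91.82°.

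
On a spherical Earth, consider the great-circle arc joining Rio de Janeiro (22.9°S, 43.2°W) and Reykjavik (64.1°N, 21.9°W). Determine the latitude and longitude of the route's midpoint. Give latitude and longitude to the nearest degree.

≈ 21°N, 36°W

Convert each endpoint to a unit vector on the sphere (x = cos φ cos λ, y = cos φ sin λ, z = sin φ).
The central angle between the endpoints is δ = arccos(p₁·p₂) ≈ 1.546 rad (88.6°).
Interpolate at f = 1/2 with slerp weights a = sin((1−f)δ)/sin δ ≈ 0.698, b = sin(fδ)/sin δ ≈ 0.698.
p = a·p₁ + b·p₂ ≈ (0.752, -0.554, 0.357); φ = arcsin(p_z) ≈ 20.89°, λ = atan2(p_y, p_x) ≈ -36.39°.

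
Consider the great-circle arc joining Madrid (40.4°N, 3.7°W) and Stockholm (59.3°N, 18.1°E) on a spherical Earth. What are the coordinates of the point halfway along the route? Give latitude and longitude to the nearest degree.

≈ 50°N, 5°E

Convert each endpoint to a unit vector on the sphere (x = cos φ cos λ, y = cos φ sin λ, z = sin φ).
The central angle between the endpoints is δ = arccos(p₁·p₂) ≈ 0.407 rad (23.3°).
Interpolate at f = 1/2 with slerp weights a = sin((1−f)δ)/sin δ ≈ 0.511, b = sin(fδ)/sin δ ≈ 0.511.
p = a·p₁ + b·p₂ ≈ (0.636, 0.056, 0.770); φ = arcsin(p_z) ≈ 50.34°, λ = atan2(p_y, p_x) ≈ 5.02°.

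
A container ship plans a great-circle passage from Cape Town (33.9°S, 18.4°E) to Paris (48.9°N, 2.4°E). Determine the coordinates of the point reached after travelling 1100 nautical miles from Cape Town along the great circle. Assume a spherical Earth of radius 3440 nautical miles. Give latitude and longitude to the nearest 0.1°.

≈ (15.8°S, 15.0°E)

The haversine formula gives a central angle δ ≈ 1.466 rad (84.0°) between the endpoints. The total great-circle distance is δ·R ≈ 1.466 × 3440 ≈ 5044 nmi, so the target fraction is f = 1100/5044 ≈ 0.218.
Interpolate at f ≈ 0.218 with slerp weights a = sin((1−f)δ)/sin δ ≈ 0.916, b = sin(fδ)/sin δ ≈ 0.316.
p = a·p₁ + b·p₂ ≈ (0.929, 0.249, -0.273); φ = arcsin(p_z) ≈ -15.84°, λ = atan2(p_y, p_x) ≈ 14.99°.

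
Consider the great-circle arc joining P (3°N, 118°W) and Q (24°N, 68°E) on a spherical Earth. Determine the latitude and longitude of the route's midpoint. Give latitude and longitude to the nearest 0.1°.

≈ (74.0°N, 164.7°W)

The haversine formula gives a central angle δ ≈ 2.659 rad (152.4°) between the endpoints.
Interpolate at f = 1/2 with slerp weights a = sin((1−f)δ)/sin δ ≈ 2.094, b = sin(fδ)/sin δ ≈ 2.094.
p = a·p₁ + b·p₂ ≈ (-0.265, -0.073, 0.961); φ = arcsin(p_z) ≈ 74.04°, λ = atan2(p_y, p_x) ≈ -164.67°.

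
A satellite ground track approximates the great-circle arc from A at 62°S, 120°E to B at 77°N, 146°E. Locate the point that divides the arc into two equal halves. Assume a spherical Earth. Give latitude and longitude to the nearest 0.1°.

Convert each endpoint to a unit vector on the sphere (x = cos φ cos λ, y = cos φ sin λ, z = sin φ).
The central angle between the endpoints is δ = arccos(p₁·p₂) ≈ 2.442 rad (139.9°).
Interpolate at f = 1/2 with slerp weights a = sin((1−f)δ)/sin δ ≈ 1.460, b = sin(fδ)/sin δ ≈ 1.460.
p = a·p₁ + b·p₂ ≈ (-0.615, 0.777, 0.133); φ = arcsin(p_z) ≈ 7.67°, λ = atan2(p_y, p_x) ≈ 128.35°.

≈ 7.7°N, 128.4°E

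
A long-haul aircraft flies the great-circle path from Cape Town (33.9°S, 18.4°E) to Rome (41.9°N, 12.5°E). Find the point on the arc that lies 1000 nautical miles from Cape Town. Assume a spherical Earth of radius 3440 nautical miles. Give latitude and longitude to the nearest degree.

From cos δ = sin φ₁ sin φ₂ + cos φ₁ cos φ₂ cos Δλ, the central angle is δ ≈ 1.326 rad (76.0°). The total great-circle distance is δ·R ≈ 1.326 × 3440 ≈ 4563 nmi, so the target fraction is f = 1000/4563 ≈ 0.219.
Interpolate at f ≈ 0.219 with slerp weights a = sin((1−f)δ)/sin δ ≈ 0.887, b = sin(fδ)/sin δ ≈ 0.295.
p = a·p₁ + b·p₂ ≈ (0.913, 0.280, -0.297); φ = arcsin(p_z) ≈ -17.29°, λ = atan2(p_y, p_x) ≈ 17.04°.

≈ 17°S, 17°E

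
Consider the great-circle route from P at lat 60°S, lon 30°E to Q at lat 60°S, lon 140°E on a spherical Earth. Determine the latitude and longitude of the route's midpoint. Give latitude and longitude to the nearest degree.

≈ lat 72°S, lon 85°E

From cos δ = sin φ₁ sin φ₂ + cos φ₁ cos φ₂ cos Δλ, the central angle is δ ≈ 0.844 rad (48.4°).
Interpolate at f = 1/2 with slerp weights a = sin((1−f)δ)/sin δ ≈ 0.548, b = sin(fδ)/sin δ ≈ 0.548.
p = a·p₁ + b·p₂ ≈ (0.027, 0.313, -0.949); φ = arcsin(p_z) ≈ -71.68°, λ = atan2(p_y, p_x) ≈ 85.00°.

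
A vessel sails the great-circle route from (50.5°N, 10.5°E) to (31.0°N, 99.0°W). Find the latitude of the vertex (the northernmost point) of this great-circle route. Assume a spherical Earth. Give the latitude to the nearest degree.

The great circle lies in the plane with unit normal n̂ = (p₁ × p₂)/|p₁ × p₂|.
Here n̂_z ≈ -0.526; the vertex latitude is φ_max = arccos|n̂_z| ≈ 58.2°.
Check via Clairaut: cos φ_max = |cos φ₁| · sin C = cos(50.5°)·sin(55.8°) ≈ 0.526, again giving ≈ 58.2°.

≈ 58°N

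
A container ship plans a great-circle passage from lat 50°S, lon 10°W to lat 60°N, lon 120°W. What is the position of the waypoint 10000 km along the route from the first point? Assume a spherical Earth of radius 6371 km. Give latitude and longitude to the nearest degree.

Write both endpoints as unit vectors p₁, p₂ with components (cos φ cos λ, cos φ sin λ, sin φ).
The central angle between the endpoints is δ = arccos(p₁·p₂) ≈ 2.455 rad (140.7°). The total great-circle distance is δ·R ≈ 2.455 × 6371 ≈ 15640 km, so the target fraction is f = 10000/15640 ≈ 0.639.
Interpolate at f ≈ 0.639 with slerp weights a = sin((1−f)δ)/sin δ ≈ 1.221, b = sin(fδ)/sin δ ≈ 1.577.
p = a·p₁ + b·p₂ ≈ (0.379, -0.819, 0.431); φ = arcsin(p_z) ≈ 25.51°, λ = atan2(p_y, p_x) ≈ -65.20°.

≈ lat 26°N, lon 65°W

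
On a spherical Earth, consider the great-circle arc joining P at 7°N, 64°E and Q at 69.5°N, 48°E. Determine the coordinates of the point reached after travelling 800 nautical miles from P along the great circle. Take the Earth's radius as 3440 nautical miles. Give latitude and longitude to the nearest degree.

Write both endpoints as unit vectors p₁, p₂ with components (cos φ cos λ, cos φ sin λ, sin φ).
The central angle between the endpoints is δ = arccos(p₁·p₂) ≈ 1.106 rad (63.4°). The total great-circle distance is δ·R ≈ 1.106 × 3440 ≈ 3804 nmi, so the target fraction is f = 800/3804 ≈ 0.210.
Interpolate at f ≈ 0.210 with slerp weights a = sin((1−f)δ)/sin δ ≈ 0.858, b = sin(fδ)/sin δ ≈ 0.258.
p = a·p₁ + b·p₂ ≈ (0.434, 0.832, 0.346); φ = arcsin(p_z) ≈ 20.24°, λ = atan2(p_y, p_x) ≈ 62.48°.

≈ 20°N, 62°E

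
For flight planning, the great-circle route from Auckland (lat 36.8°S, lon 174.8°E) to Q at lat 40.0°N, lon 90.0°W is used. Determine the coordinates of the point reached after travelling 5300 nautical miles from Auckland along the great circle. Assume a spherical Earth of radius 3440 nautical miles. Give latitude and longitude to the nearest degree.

From cos δ = sin φ₁ sin φ₂ + cos φ₁ cos φ₂ cos Δλ, the central angle is δ ≈ 2.027 rad (116.1°). The total great-circle distance is δ·R ≈ 2.027 × 3440 ≈ 6973 nmi, so the target fraction is f = 5300/6973 ≈ 0.760.
Interpolate at f ≈ 0.760 with slerp weights a = sin((1−f)δ)/sin δ ≈ 0.521, b = sin(fδ)/sin δ ≈ 1.113.
p = a·p₁ + b·p₂ ≈ (-0.415, -0.815, 0.404); φ = arcsin(p_z) ≈ 23.82°, λ = atan2(p_y, p_x) ≈ -116.99°.

≈ lat 24°N, lon 117°W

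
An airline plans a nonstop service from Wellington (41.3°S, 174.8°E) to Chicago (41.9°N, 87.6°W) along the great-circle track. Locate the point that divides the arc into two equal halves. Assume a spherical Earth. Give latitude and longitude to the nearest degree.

≈ 0°N, 137°W

The haversine formula gives a central angle δ ≈ 2.111 rad (121.0°) between the endpoints.
Interpolate at f = 1/2 with slerp weights a = sin((1−f)δ)/sin δ ≈ 1.015, b = sin(fδ)/sin δ ≈ 1.015.
p = a·p₁ + b·p₂ ≈ (-0.728, -0.686, 0.008); φ = arcsin(p_z) ≈ 0.46°, λ = atan2(p_y, p_x) ≈ -136.70°.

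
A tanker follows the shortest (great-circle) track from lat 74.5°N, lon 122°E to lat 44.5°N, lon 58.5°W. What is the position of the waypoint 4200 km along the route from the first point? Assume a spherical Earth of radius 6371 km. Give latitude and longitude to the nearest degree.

Convert each endpoint to a unit vector on the sphere (x = cos φ cos λ, y = cos φ sin λ, z = sin φ).
The central angle between the endpoints is δ = arccos(p₁·p₂) ≈ 1.065 rad (61.0°). The total great-circle distance is δ·R ≈ 1.065 × 6371 ≈ 6783 km, so the target fraction is f = 4200/6783 ≈ 0.619.
Interpolate at f ≈ 0.619 with slerp weights a = sin((1−f)δ)/sin δ ≈ 0.451, b = sin(fδ)/sin δ ≈ 0.700.
p = a·p₁ + b·p₂ ≈ (0.197, -0.324, 0.925); φ = arcsin(p_z) ≈ 67.73°, λ = atan2(p_y, p_x) ≈ -58.66°.

≈ lat 68°N, lon 59°W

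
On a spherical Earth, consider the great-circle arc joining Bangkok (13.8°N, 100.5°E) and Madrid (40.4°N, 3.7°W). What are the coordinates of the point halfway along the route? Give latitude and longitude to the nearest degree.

≈ 39°N, 57°E

The haversine formula gives a central angle δ ≈ 1.598 rad (91.5°) between the endpoints.
Interpolate at f = 1/2 with slerp weights a = sin((1−f)δ)/sin δ ≈ 0.717, b = sin(fδ)/sin δ ≈ 0.717.
p = a·p₁ + b·p₂ ≈ (0.418, 0.649, 0.636); φ = arcsin(p_z) ≈ 39.46°, λ = atan2(p_y, p_x) ≈ 57.23°.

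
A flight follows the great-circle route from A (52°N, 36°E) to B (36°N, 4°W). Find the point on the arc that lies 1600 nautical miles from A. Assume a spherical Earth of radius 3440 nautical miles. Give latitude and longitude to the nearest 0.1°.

≈ (39.7°N, 1.5°E)

Write both endpoints as unit vectors p₁, p₂ with components (cos φ cos λ, cos φ sin λ, sin φ).
The central angle between the endpoints is δ = arccos(p₁·p₂) ≈ 0.565 rad (32.4°). The total great-circle distance is δ·R ≈ 0.565 × 3440 ≈ 1943 nmi, so the target fraction is f = 1600/1943 ≈ 0.824.
Interpolate at f ≈ 0.824 with slerp weights a = sin((1−f)δ)/sin δ ≈ 0.186, b = sin(fδ)/sin δ ≈ 0.838.
p = a·p₁ + b·p₂ ≈ (0.769, 0.020, 0.639); φ = arcsin(p_z) ≈ 39.72°, λ = atan2(p_y, p_x) ≈ 1.49°.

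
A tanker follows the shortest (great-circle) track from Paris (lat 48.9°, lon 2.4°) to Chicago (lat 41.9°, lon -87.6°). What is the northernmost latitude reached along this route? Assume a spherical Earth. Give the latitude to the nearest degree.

The great circle lies in the plane with unit normal n̂ = (p₁ × p₂)/|p₁ × p₂|.
Here n̂_z ≈ -0.566; the vertex latitude is φ_max = arccos|n̂_z| ≈ 55.5°.

≈ 56°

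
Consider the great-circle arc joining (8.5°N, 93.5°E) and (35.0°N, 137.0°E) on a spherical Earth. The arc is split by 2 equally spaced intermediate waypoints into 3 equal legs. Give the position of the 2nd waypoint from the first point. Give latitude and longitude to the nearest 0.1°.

≈ (27.6°N, 120.5°E)

Convert each endpoint to a unit vector on the sphere (x = cos φ cos λ, y = cos φ sin λ, z = sin φ).
The central angle between the endpoints is δ = arccos(p₁·p₂) ≈ 0.833 rad (47.7°).
Interpolate at f = 2/3 with slerp weights a = sin((1−f)δ)/sin δ ≈ 0.370, b = sin(fδ)/sin δ ≈ 0.713.
p = a·p₁ + b·p₂ ≈ (-0.449, 0.764, 0.463); φ = arcsin(p_z) ≈ 27.61°, λ = atan2(p_y, p_x) ≈ 120.46°.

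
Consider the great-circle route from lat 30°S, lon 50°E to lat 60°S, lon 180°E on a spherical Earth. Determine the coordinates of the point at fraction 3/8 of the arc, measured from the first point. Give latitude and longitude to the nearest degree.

Write both endpoints as unit vectors p₁, p₂ with components (cos φ cos λ, cos φ sin λ, sin φ).
The central angle between the endpoints is δ = arccos(p₁·p₂) ≈ 1.415 rad (81.1°).
Interpolate at f = 3/8 with slerp weights a = sin((1−f)δ)/sin δ ≈ 0.783, b = sin(fδ)/sin δ ≈ 0.512.
p = a·p₁ + b·p₂ ≈ (0.180, 0.520, -0.835); φ = arcsin(p_z) ≈ -56.65°, λ = atan2(p_y, p_x) ≈ 70.92°.

≈ lat 57°S, lon 71°E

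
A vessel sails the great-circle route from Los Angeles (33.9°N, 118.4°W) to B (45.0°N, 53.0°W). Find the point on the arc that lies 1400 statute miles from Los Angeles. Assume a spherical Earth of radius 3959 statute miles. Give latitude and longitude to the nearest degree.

Convert each endpoint to a unit vector on the sphere (x = cos φ cos λ, y = cos φ sin λ, z = sin φ).
The central angle between the endpoints is δ = arccos(p₁·p₂) ≈ 0.878 rad (50.3°). The total great-circle distance is δ·R ≈ 0.878 × 3959 ≈ 3476 mi, so the target fraction is f = 1400/3476 ≈ 0.403.
Interpolate at f ≈ 0.403 with slerp weights a = sin((1−f)δ)/sin δ ≈ 0.651, b = sin(fδ)/sin δ ≈ 0.450.
p = a·p₁ + b·p₂ ≈ (-0.065, -0.729, 0.681); φ = arcsin(p_z) ≈ 42.93°, λ = atan2(p_y, p_x) ≈ -95.12°.

≈ (43°N, 95°W)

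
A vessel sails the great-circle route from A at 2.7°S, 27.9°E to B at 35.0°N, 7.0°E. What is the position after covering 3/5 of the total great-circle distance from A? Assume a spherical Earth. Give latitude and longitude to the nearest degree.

From cos δ = sin φ₁ sin φ₂ + cos φ₁ cos φ₂ cos Δλ, the central angle is δ ≈ 0.742 rad (42.5°).
Interpolate at f = 3/5 with slerp weights a = sin((1−f)δ)/sin δ ≈ 0.433, b = sin(fδ)/sin δ ≈ 0.637.
p = a·p₁ + b·p₂ ≈ (0.900, 0.266, 0.345); φ = arcsin(p_z) ≈ 20.19°, λ = atan2(p_y, p_x) ≈ 16.46°.

≈ 20°N, 16°E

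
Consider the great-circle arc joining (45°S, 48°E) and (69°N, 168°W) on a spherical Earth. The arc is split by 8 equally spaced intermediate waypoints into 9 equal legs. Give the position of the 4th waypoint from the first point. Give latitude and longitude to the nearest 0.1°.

From cos δ = sin φ₁ sin φ₂ + cos φ₁ cos φ₂ cos Δλ, the central angle is δ ≈ 2.616 rad (149.9°).
Interpolate at f = 4/9 with slerp weights a = sin((1−f)δ)/sin δ ≈ 1.980, b = sin(fδ)/sin δ ≈ 1.830.
p = a·p₁ + b·p₂ ≈ (0.295, 0.904, 0.308); φ = arcsin(p_z) ≈ 17.97°, λ = atan2(p_y, p_x) ≈ 71.91°.

≈ (18.0°N, 71.9°E)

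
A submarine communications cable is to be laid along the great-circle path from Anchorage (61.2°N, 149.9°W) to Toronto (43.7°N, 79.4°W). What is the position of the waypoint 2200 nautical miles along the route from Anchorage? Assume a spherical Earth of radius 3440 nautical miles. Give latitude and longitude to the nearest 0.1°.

≈ (48.9°N, 86.5°W)

From cos δ = sin φ₁ sin φ₂ + cos φ₁ cos φ₂ cos Δλ, the central angle is δ ≈ 0.765 rad (43.8°). The total great-circle distance is δ·R ≈ 0.765 × 3440 ≈ 2630 nmi, so the target fraction is f = 2200/2630 ≈ 0.836.
Interpolate at f ≈ 0.836 with slerp weights a = sin((1−f)δ)/sin δ ≈ 0.180, b = sin(fδ)/sin δ ≈ 0.862.
p = a·p₁ + b·p₂ ≈ (0.040, -0.656, 0.754); φ = arcsin(p_z) ≈ 48.90°, λ = atan2(p_y, p_x) ≈ -86.55°.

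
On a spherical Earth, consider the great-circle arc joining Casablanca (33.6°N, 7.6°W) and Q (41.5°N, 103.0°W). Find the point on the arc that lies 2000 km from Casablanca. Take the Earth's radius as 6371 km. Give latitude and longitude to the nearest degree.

≈ (43°N, 27°W)

Convert each endpoint to a unit vector on the sphere (x = cos φ cos λ, y = cos φ sin λ, z = sin φ).
The central angle between the endpoints is δ = arccos(p₁·p₂) ≈ 1.258 rad (72.1°). The total great-circle distance is δ·R ≈ 1.258 × 6371 ≈ 8013 km, so the target fraction is f = 2000/8013 ≈ 0.250.
Interpolate at f ≈ 0.250 with slerp weights a = sin((1−f)δ)/sin δ ≈ 0.851, b = sin(fδ)/sin δ ≈ 0.325.
p = a·p₁ + b·p₂ ≈ (0.648, -0.331, 0.686); φ = arcsin(p_z) ≈ 43.32°, λ = atan2(p_y, p_x) ≈ -27.03°.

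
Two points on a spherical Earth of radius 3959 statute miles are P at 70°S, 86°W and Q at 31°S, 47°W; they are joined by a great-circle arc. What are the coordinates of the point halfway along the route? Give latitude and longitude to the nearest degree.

≈ 52°S, 58°W

Write both endpoints as unit vectors p₁, p₂ with components (cos φ cos λ, cos φ sin λ, sin φ).
The central angle between the endpoints is δ = arccos(p₁·p₂) ≈ 0.779 rad (44.6°).
Interpolate at f = 1/2 with slerp weights a = sin((1−f)δ)/sin δ ≈ 0.540, b = sin(fδ)/sin δ ≈ 0.540.
p = a·p₁ + b·p₂ ≈ (0.329, -0.523, -0.786); φ = arcsin(p_z) ≈ -51.83°, λ = atan2(p_y, p_x) ≈ -57.85°.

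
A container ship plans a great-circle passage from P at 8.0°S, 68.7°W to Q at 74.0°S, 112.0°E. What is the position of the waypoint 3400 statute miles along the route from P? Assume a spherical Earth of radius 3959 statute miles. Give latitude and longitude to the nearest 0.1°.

≈ 57.2°S, 69.0°W

Write both endpoints as unit vectors p₁, p₂ with components (cos φ cos λ, cos φ sin λ, sin φ).
The central angle between the endpoints is δ = arccos(p₁·p₂) ≈ 1.710 rad (98.0°). The total great-circle distance is δ·R ≈ 1.710 × 3959 ≈ 6771 mi, so the target fraction is f = 3400/6771 ≈ 0.502.
Interpolate at f ≈ 0.502 with slerp weights a = sin((1−f)δ)/sin δ ≈ 0.760, b = sin(fδ)/sin δ ≈ 0.764.
p = a·p₁ + b·p₂ ≈ (0.194, -0.506, -0.841); φ = arcsin(p_z) ≈ -57.21°, λ = atan2(p_y, p_x) ≈ -68.97°.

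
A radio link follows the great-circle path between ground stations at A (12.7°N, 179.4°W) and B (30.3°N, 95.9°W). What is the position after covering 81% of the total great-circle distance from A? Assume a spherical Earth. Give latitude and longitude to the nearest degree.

Convert each endpoint to a unit vector on the sphere (x = cos φ cos λ, y = cos φ sin λ, z = sin φ).
The central angle between the endpoints is δ = arccos(p₁·p₂) ≈ 1.363 rad (78.1°).
Interpolate at f = 0.81 with slerp weights a = sin((1−f)δ)/sin δ ≈ 0.262, b = sin(fδ)/sin δ ≈ 0.913.
p = a·p₁ + b·p₂ ≈ (-0.336, -0.786, 0.518); φ = arcsin(p_z) ≈ 31.20°, λ = atan2(p_y, p_x) ≈ -113.15°.

≈ (31°N, 113°W)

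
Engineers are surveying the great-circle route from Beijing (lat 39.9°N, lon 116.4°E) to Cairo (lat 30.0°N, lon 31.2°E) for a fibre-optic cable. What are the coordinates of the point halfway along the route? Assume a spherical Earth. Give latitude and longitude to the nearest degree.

≈ lat 43°N, lon 71°E

From cos δ = sin φ₁ sin φ₂ + cos φ₁ cos φ₂ cos Δλ, the central angle is δ ≈ 1.185 rad (67.9°).
Interpolate at f = 1/2 with slerp weights a = sin((1−f)δ)/sin δ ≈ 0.603, b = sin(fδ)/sin δ ≈ 0.603.
p = a·p₁ + b·p₂ ≈ (0.241, 0.685, 0.688); φ = arcsin(p_z) ≈ 43.47°, λ = atan2(p_y, p_x) ≈ 70.61°.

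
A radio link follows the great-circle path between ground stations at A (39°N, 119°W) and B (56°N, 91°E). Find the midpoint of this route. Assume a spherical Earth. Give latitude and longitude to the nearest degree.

Write both endpoints as unit vectors p₁, p₂ with components (cos φ cos λ, cos φ sin λ, sin φ).
The central angle between the endpoints is δ = arccos(p₁·p₂) ≈ 1.425 rad (81.6°).
Interpolate at f = 1/2 with slerp weights a = sin((1−f)δ)/sin δ ≈ 0.661, b = sin(fδ)/sin δ ≈ 0.661.
p = a·p₁ + b·p₂ ≈ (-0.255, -0.080, 0.964); φ = arcsin(p_z) ≈ 74.48°, λ = atan2(p_y, p_x) ≈ -162.67°.

≈ (74°N, 163°W)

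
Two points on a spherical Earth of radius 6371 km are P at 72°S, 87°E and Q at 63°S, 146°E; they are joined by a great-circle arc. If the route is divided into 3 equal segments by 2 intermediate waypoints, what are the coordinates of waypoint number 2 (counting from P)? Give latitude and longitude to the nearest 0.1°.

Convert each endpoint to a unit vector on the sphere (x = cos φ cos λ, y = cos φ sin λ, z = sin φ).
The central angle between the endpoints is δ = arccos(p₁·p₂) ≈ 0.404 rad (23.1°).
Interpolate at f = 2/3 with slerp weights a = sin((1−f)δ)/sin δ ≈ 0.342, b = sin(fδ)/sin δ ≈ 0.677.
p = a·p₁ + b·p₂ ≈ (-0.249, 0.277, -0.928); φ = arcsin(p_z) ≈ -68.11°, λ = atan2(p_y, p_x) ≈ 131.96°.

≈ 68.1°S, 132.0°E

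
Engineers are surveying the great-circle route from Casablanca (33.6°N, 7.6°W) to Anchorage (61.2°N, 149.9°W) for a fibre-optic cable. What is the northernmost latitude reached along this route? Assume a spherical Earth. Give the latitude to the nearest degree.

The great circle lies in the plane with unit normal n̂ = (p₁ × p₂)/|p₁ × p₂|.
Here n̂_z ≈ -0.249; the vertex latitude is φ_max = arccos|n̂_z| ≈ 75.6°.

≈ 76°N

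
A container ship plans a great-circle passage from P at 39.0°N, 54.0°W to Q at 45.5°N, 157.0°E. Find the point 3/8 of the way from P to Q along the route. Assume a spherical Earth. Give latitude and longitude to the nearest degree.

Convert each endpoint to a unit vector on the sphere (x = cos φ cos λ, y = cos φ sin λ, z = sin φ).
The central angle between the endpoints is δ = arccos(p₁·p₂) ≈ 1.589 rad (91.0°).
Interpolate at f = 3/8 with slerp weights a = sin((1−f)δ)/sin δ ≈ 0.838, b = sin(fδ)/sin δ ≈ 0.561.
p = a·p₁ + b·p₂ ≈ (0.021, -0.373, 0.928); φ = arcsin(p_z) ≈ 68.06°, λ = atan2(p_y, p_x) ≈ -86.84°.

≈ 68°N, 87°W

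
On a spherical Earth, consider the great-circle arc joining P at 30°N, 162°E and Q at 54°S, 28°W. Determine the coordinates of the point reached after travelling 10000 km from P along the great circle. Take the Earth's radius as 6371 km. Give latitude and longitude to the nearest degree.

≈ 57°S, 172°W

From cos δ = sin φ₁ sin φ₂ + cos φ₁ cos φ₂ cos Δλ, the central angle is δ ≈ 2.704 rad (154.9°). The total great-circle distance is δ·R ≈ 2.704 × 6371 ≈ 17228 km, so the target fraction is f = 10000/17228 ≈ 0.580.
Interpolate at f ≈ 0.580 with slerp weights a = sin((1−f)δ)/sin δ ≈ 2.139, b = sin(fδ)/sin δ ≈ 2.360.
p = a·p₁ + b·p₂ ≈ (-0.537, -0.079, -0.840); φ = arcsin(p_z) ≈ -57.13°, λ = atan2(p_y, p_x) ≈ -171.65°.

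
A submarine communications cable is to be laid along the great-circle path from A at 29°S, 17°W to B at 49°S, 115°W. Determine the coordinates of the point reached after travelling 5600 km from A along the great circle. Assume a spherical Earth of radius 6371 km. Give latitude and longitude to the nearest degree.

From cos δ = sin φ₁ sin φ₂ + cos φ₁ cos φ₂ cos Δλ, the central angle is δ ≈ 1.281 rad (73.4°). The total great-circle distance is δ·R ≈ 1.281 × 6371 ≈ 8159 km, so the target fraction is f = 5600/8159 ≈ 0.686.
Interpolate at f ≈ 0.686 with slerp weights a = sin((1−f)δ)/sin δ ≈ 0.408, b = sin(fδ)/sin δ ≈ 0.804.
p = a·p₁ + b·p₂ ≈ (0.118, -0.582, -0.804); φ = arcsin(p_z) ≈ -53.55°, λ = atan2(p_y, p_x) ≈ -78.50°.

≈ 54°S, 78°W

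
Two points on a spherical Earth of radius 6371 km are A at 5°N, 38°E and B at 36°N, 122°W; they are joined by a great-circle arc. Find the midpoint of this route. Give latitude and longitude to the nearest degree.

Write both endpoints as unit vectors p₁, p₂ with components (cos φ cos λ, cos φ sin λ, sin φ).
The central angle between the endpoints is δ = arccos(p₁·p₂) ≈ 2.355 rad (134.9°).
Interpolate at f = 1/2 with slerp weights a = sin((1−f)δ)/sin δ ≈ 1.304, b = sin(fδ)/sin δ ≈ 1.304.
p = a·p₁ + b·p₂ ≈ (0.465, -0.095, 0.880); φ = arcsin(p_z) ≈ 61.68°, λ = atan2(p_y, p_x) ≈ -11.54°.

≈ 62°N, 12°W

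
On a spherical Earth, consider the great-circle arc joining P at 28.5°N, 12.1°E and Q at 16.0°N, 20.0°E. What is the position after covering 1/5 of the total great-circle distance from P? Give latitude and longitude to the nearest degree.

≈ 26°N, 14°E

Convert each endpoint to a unit vector on the sphere (x = cos φ cos λ, y = cos φ sin λ, z = sin φ).
The central angle between the endpoints is δ = arccos(p₁·p₂) ≈ 0.253 rad (14.5°).
Interpolate at f = 1/5 with slerp weights a = sin((1−f)δ)/sin δ ≈ 0.803, b = sin(fδ)/sin δ ≈ 0.202.
p = a·p₁ + b·p₂ ≈ (0.873, 0.214, 0.439); φ = arcsin(p_z) ≈ 26.03°, λ = atan2(p_y, p_x) ≈ 13.80°.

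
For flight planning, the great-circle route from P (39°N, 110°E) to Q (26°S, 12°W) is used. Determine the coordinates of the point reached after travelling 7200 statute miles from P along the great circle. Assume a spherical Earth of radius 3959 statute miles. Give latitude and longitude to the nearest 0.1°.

≈ (11.2°S, 10.7°E)

Convert each endpoint to a unit vector on the sphere (x = cos φ cos λ, y = cos φ sin λ, z = sin φ).
The central angle between the endpoints is δ = arccos(p₁·p₂) ≈ 2.273 rad (130.2°). The total great-circle distance is δ·R ≈ 2.273 × 3959 ≈ 8999 mi, so the target fraction is f = 7200/8999 ≈ 0.800.
Interpolate at f ≈ 0.800 with slerp weights a = sin((1−f)δ)/sin δ ≈ 0.575, b = sin(fδ)/sin δ ≈ 1.270.
p = a·p₁ + b·p₂ ≈ (0.964, 0.183, -0.195); φ = arcsin(p_z) ≈ -11.23°, λ = atan2(p_y, p_x) ≈ 10.73°.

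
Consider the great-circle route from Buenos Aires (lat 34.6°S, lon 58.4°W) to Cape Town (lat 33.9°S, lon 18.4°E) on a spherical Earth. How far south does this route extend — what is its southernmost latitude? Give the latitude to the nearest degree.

≈ 41°S

The great circle lies in the plane with unit normal n̂ = (p₁ × p₂)/|p₁ × p₂|.
Here n̂_z ≈ +0.755; the vertex latitude is φ_max = arccos|n̂_z| ≈ 41.0°.
Check via Clairaut: cos φ_max = |cos φ₁| · sin C = cos(34.6°)·sin(113.5°) ≈ 0.755, again giving ≈ 41.0°.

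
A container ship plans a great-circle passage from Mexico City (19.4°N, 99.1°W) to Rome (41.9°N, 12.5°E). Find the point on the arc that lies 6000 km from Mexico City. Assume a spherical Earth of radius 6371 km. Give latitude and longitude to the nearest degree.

≈ 48°N, 42°W

Write both endpoints as unit vectors p₁, p₂ with components (cos φ cos λ, cos φ sin λ, sin φ).
The central angle between the endpoints is δ = arccos(p₁·p₂) ≈ 1.607 rad (92.1°). The total great-circle distance is δ·R ≈ 1.607 × 6371 ≈ 10241 km, so the target fraction is f = 6000/10241 ≈ 0.586.
Interpolate at f ≈ 0.586 with slerp weights a = sin((1−f)δ)/sin δ ≈ 0.618, b = sin(fδ)/sin δ ≈ 0.809.
p = a·p₁ + b·p₂ ≈ (0.496, -0.445, 0.746); φ = arcsin(p_z) ≈ 48.21°, λ = atan2(p_y, p_x) ≈ -41.92°.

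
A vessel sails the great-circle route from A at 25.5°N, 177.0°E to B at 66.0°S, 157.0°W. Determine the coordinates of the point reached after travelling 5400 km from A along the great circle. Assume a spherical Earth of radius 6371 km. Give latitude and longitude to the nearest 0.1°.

≈ 22.4°S, 174.7°W

The haversine formula gives a central angle δ ≈ 1.634 rad (93.6°) between the endpoints. The total great-circle distance is δ·R ≈ 1.634 × 6371 ≈ 10411 km, so the target fraction is f = 5400/10411 ≈ 0.519.
Interpolate at f ≈ 0.519 with slerp weights a = sin((1−f)δ)/sin δ ≈ 0.709, b = sin(fδ)/sin δ ≈ 0.751.
p = a·p₁ + b·p₂ ≈ (-0.921, -0.086, -0.381); φ = arcsin(p_z) ≈ -22.39°, λ = atan2(p_y, p_x) ≈ -174.67°.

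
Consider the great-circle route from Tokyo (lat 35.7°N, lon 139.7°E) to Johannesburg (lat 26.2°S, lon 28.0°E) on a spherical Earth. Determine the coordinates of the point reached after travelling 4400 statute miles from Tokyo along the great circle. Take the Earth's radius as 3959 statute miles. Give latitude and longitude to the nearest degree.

≈ lat 7°N, lon 77°E

Convert each endpoint to a unit vector on the sphere (x = cos φ cos λ, y = cos φ sin λ, z = sin φ).
The central angle between the endpoints is δ = arccos(p₁·p₂) ≈ 2.126 rad (121.8°). The total great-circle distance is δ·R ≈ 2.126 × 3959 ≈ 8417 mi, so the target fraction is f = 4400/8417 ≈ 0.523.
Interpolate at f ≈ 0.523 with slerp weights a = sin((1−f)δ)/sin δ ≈ 0.999, b = sin(fδ)/sin δ ≈ 1.055.
p = a·p₁ + b·p₂ ≈ (0.217, 0.969, 0.117); φ = arcsin(p_z) ≈ 6.75°, λ = atan2(p_y, p_x) ≈ 77.40°.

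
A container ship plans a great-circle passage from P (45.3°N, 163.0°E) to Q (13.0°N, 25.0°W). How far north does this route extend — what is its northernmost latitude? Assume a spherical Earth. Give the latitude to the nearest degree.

The great circle lies in the plane with unit normal n̂ = (p₁ × p₂)/|p₁ × p₂|.
Here n̂_z ≈ +0.112; the vertex latitude is φ_max = arccos|n̂_z| ≈ 83.6°.
Check via Clairaut: cos φ_max = |cos φ₁| · sin C = cos(45.3°)·sin(9.1°) ≈ 0.112, again giving ≈ 83.6°.

≈ 84°N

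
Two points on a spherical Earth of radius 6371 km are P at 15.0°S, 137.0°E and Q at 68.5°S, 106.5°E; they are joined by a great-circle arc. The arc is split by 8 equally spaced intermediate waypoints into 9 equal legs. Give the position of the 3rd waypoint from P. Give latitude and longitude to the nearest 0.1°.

From cos δ = sin φ₁ sin φ₂ + cos φ₁ cos φ₂ cos Δλ, the central angle is δ ≈ 0.993 rad (56.9°).
Interpolate at f = 3/9 with slerp weights a = sin((1−f)δ)/sin δ ≈ 0.734, b = sin(fδ)/sin δ ≈ 0.388.
p = a·p₁ + b·p₂ ≈ (-0.559, 0.620, -0.551); φ = arcsin(p_z) ≈ -33.43°, λ = atan2(p_y, p_x) ≈ 132.04°.

≈ 33.4°S, 132.0°E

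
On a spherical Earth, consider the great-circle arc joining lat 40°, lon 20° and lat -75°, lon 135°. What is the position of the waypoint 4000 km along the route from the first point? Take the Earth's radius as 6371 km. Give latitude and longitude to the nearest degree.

Convert each endpoint to a unit vector on the sphere (x = cos φ cos λ, y = cos φ sin λ, z = sin φ).
The central angle between the endpoints is δ = arccos(p₁·p₂) ≈ 2.353 rad (134.8°). The total great-circle distance is δ·R ≈ 2.353 × 6371 ≈ 14989 km, so the target fraction is f = 4000/14989 ≈ 0.267.
Interpolate at f ≈ 0.267 with slerp weights a = sin((1−f)δ)/sin δ ≈ 1.393, b = sin(fδ)/sin δ ≈ 0.828.
p = a·p₁ + b·p₂ ≈ (0.851, 0.516, 0.096); φ = arcsin(p_z) ≈ 5.48°, λ = atan2(p_y, p_x) ≈ 31.25°.

≈ lat 5°, lon 31°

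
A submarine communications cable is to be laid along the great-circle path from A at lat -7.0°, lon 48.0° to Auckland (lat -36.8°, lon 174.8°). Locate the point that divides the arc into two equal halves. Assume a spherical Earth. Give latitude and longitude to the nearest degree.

Convert each endpoint to a unit vector on the sphere (x = cos φ cos λ, y = cos φ sin λ, z = sin φ).
The central angle between the endpoints is δ = arccos(p₁·p₂) ≈ 1.986 rad (113.8°).
Interpolate at f = 1/2 with slerp weights a = sin((1−f)δ)/sin δ ≈ 0.915, b = sin(fδ)/sin δ ≈ 0.915.
p = a·p₁ + b·p₂ ≈ (-0.122, 0.741, -0.660); φ = arcsin(p_z) ≈ -41.28°, λ = atan2(p_y, p_x) ≈ 99.34°.

≈ lat -41°, lon 99°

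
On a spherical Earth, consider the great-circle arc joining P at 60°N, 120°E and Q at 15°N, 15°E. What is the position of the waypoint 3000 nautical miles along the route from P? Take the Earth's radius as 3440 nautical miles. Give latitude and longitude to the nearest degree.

Convert each endpoint to a unit vector on the sphere (x = cos φ cos λ, y = cos φ sin λ, z = sin φ).
The central angle between the endpoints is δ = arccos(p₁·p₂) ≈ 1.471 rad (84.3°). The total great-circle distance is δ·R ≈ 1.471 × 3440 ≈ 5062 nmi, so the target fraction is f = 3000/5062 ≈ 0.593.
Interpolate at f ≈ 0.593 with slerp weights a = sin((1−f)δ)/sin δ ≈ 0.567, b = sin(fδ)/sin δ ≈ 0.769.
p = a·p₁ + b·p₂ ≈ (0.576, 0.438, 0.690); φ = arcsin(p_z) ≈ 43.64°, λ = atan2(p_y, p_x) ≈ 37.23°.

≈ 44°N, 37°E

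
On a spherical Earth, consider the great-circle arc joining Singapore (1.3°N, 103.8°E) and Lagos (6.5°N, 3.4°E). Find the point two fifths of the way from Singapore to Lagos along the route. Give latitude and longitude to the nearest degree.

≈ 5°N, 64°E

Write both endpoints as unit vectors p₁, p₂ with components (cos φ cos λ, cos φ sin λ, sin φ).
The central angle between the endpoints is δ = arccos(p₁·p₂) ≈ 1.748 rad (100.2°).
Interpolate at f = 2/5 with slerp weights a = sin((1−f)δ)/sin δ ≈ 0.881, b = sin(fδ)/sin δ ≈ 0.654.
p = a·p₁ + b·p₂ ≈ (0.439, 0.894, 0.094); φ = arcsin(p_z) ≈ 5.40°, λ = atan2(p_y, p_x) ≈ 63.86°.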